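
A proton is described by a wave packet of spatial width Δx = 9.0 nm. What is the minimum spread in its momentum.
5.859 × 10^-27 kg·m/s

For a wave packet, the spatial width Δx and momentum spread Δp are related by the uncertainty principle:
ΔxΔp ≥ ℏ/2

The minimum momentum spread is:
Δp_min = ℏ/(2Δx)
Δp_min = (1.055e-34 J·s) / (2 × 9.000e-09 m)
Δp_min = 5.859e-27 kg·m/s

A wave packet cannot have both a well-defined position and well-defined momentum.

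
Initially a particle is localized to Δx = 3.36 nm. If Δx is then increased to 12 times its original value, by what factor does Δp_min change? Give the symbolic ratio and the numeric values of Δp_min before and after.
Original Δp_min = 1.569 × 10^-26 kg·m/s; new Δp'_min = 1.308 × 10^-27 kg·m/s; ratio Δp'_min/Δp_min = 1/12.

From the uncertainty principle ΔxΔp ≥ ℏ/2, the minimum momentum uncertainty is Δp_min = ℏ/(2Δx).

Original (Δx = 3.36 nm = 3.360e-09 m):
Δp_min = (1.055e-34 J·s)/(2 × 3.360e-09 m) = 1.569e-26 kg·m/s

When Δx → 12Δx:
Δp'_min = ℏ/(2 × 12Δx) = (1/12) × ℏ/(2Δx) = (1/12) × Δp_min
Δp'_min = 1/12 × 1.569e-26 kg·m/s = 1.308e-27 kg·m/s

Since Δp_min ∝ 1/Δx, when Δx is increased to 12 times its original value, Δp_min decreases to 1/12 of its original value.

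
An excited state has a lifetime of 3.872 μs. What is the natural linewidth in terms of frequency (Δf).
20.552 kHz

Using the energy-time uncertainty principle and E = hf:
ΔEΔt ≥ ℏ/2
hΔf·Δt ≥ ℏ/2

The minimum frequency uncertainty is:
Δf = ℏ/(2hτ) = 1/(4πτ)
Δf = 1/(4π × 3.872e-06 s)
Δf = 2.055e+04 Hz = 20.552 kHz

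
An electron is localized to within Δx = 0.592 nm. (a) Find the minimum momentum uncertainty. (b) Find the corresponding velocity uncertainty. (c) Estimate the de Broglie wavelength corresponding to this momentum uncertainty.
(a) Δp_min = 8.907 × 10^-26 kg·m/s
(b) Δv_min = 97.777 km/s
(c) λ_dB = 7.439 nm

Step-by-step:

(a) From the uncertainty principle:
Δp_min = ℏ/(2Δx) = (1.055e-34 J·s)/(2 × 5.920e-10 m) = 8.907e-26 kg·m/s

(b) The velocity uncertainty:
Δv = Δp/m = (8.907e-26 kg·m/s)/(9.109e-31 kg) = 9.778e+04 m/s = 97.777 km/s

(c) The de Broglie wavelength for this momentum:
λ = h/p = (6.626e-34 J·s)/(8.907e-26 kg·m/s) = 7.439e-09 m = 7.439 nm

Note: The de Broglie wavelength is comparable to the localization size, as expected from wave-particle duality.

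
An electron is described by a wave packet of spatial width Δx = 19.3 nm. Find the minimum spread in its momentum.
2.732 × 10^-27 kg·m/s

For a wave packet, the spatial width Δx and momentum spread Δp are related by the uncertainty principle:
ΔxΔp ≥ ℏ/2

The minimum momentum spread is:
Δp_min = ℏ/(2Δx)
Δp_min = (1.055e-34 J·s) / (2 × 1.930e-08 m)
Δp_min = 2.732e-27 kg·m/s

A wave packet cannot have both a well-defined position and well-defined momentum.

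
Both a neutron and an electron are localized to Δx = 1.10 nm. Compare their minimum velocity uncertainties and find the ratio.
The electron has the larger minimum velocity uncertainty, by a ratio of 1838.7.

For both particles, Δp_min = ℏ/(2Δx) = 4.794e-26 kg·m/s (same for both).

The velocity uncertainty is Δv = Δp/m:
- neutron: Δv = 4.794e-26 / 1.675e-27 = 2.862e+01 m/s = 28.619 m/s
- electron: Δv = 4.794e-26 / 9.109e-31 = 5.262e+04 m/s = 52.622 km/s

Ratio: 5.262e+04 / 2.862e+01 = 1838.7

The lighter particle has larger velocity uncertainty because Δv ∝ 1/m.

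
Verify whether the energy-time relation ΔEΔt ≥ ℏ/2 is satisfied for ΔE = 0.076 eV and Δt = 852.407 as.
No, it violates the uncertainty relation.

Calculate the product ΔEΔt:
ΔE = 0.076 eV = 1.218e-20 J
ΔEΔt = (1.218e-20 J) × (8.524e-16 s)
ΔEΔt = 1.038e-35 J·s

Compare to the minimum allowed value ℏ/2:
ℏ/2 = 5.273e-35 J·s

Since ΔEΔt = 1.038e-35 J·s < 5.273e-35 J·s = ℏ/2,
this violates the uncertainty relation.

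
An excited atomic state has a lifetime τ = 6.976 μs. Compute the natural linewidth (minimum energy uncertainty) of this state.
47.177 peV

Using the energy-time uncertainty principle:
ΔEΔt ≥ ℏ/2

The lifetime τ represents the time uncertainty Δt.
The natural linewidth (minimum energy uncertainty) is:

ΔE = ℏ/(2τ)
ΔE = (1.055e-34 J·s) / (2 × 6.976e-06 s)
ΔE = 7.559e-30 J = 47.177 peV

This natural linewidth limits the precision of spectroscopic measurements.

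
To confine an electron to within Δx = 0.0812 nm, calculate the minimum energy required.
1.445 eV

Localizing a particle requires giving it sufficient momentum uncertainty:

1. From uncertainty principle: Δp ≥ ℏ/(2Δx)
   Δp_min = (1.055e-34 J·s) / (2 × 8.120e-11 m)
   Δp_min = 6.494e-25 kg·m/s

2. This momentum uncertainty corresponds to kinetic energy:
   KE ≈ (Δp)²/(2m) = (6.494e-25)²/(2 × 9.109e-31 kg)
   KE = 2.315e-19 J = 1.445 eV

Tighter localization requires more energy.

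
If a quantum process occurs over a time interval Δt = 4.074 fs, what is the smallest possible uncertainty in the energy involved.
80.782 meV

Using the energy-time uncertainty principle:
ΔEΔt ≥ ℏ/2

The minimum uncertainty in energy is:
ΔE_min = ℏ/(2Δt)
ΔE_min = (1.055e-34 J·s) / (2 × 4.074e-15 s)
ΔE_min = 1.294e-20 J = 80.782 meV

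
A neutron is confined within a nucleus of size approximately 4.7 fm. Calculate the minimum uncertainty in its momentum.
1.122 × 10^-20 kg·m/s

Using the Heisenberg uncertainty principle:
ΔxΔp ≥ ℏ/2

With Δx ≈ L = 4.700e-15 m (the confinement size):
Δp_min = ℏ/(2Δx)
Δp_min = (1.055e-34 J·s) / (2 × 4.700e-15 m)
Δp_min = 1.122e-20 kg·m/s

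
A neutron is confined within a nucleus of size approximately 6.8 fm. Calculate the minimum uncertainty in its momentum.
7.754 × 10^-21 kg·m/s

Using the Heisenberg uncertainty principle:
ΔxΔp ≥ ℏ/2

With Δx ≈ L = 6.800e-15 m (the confinement size):
Δp_min = ℏ/(2Δx)
Δp_min = (1.055e-34 J·s) / (2 × 6.800e-15 m)
Δp_min = 7.754e-21 kg·m/s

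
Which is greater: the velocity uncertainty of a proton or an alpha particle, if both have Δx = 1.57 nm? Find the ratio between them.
The proton has the larger minimum velocity uncertainty, by a ratio of 4.0.

For both particles, Δp_min = ℏ/(2Δx) = 3.359e-26 kg·m/s (same for both).

The velocity uncertainty is Δv = Δp/m:
- proton: Δv = 3.359e-26 / 1.673e-27 = 2.008e+01 m/s = 20.079 m/s
- alpha particle: Δv = 3.359e-26 / 6.645e-27 = 5.054e+00 m/s = 5.054 m/s

Ratio: 2.008e+01 / 5.054e+00 = 4.0

The lighter particle has larger velocity uncertainty because Δv ∝ 1/m.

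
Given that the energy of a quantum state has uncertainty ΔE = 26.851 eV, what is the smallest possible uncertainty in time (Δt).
12.257 as

Using the energy-time uncertainty principle:
ΔEΔt ≥ ℏ/2

The minimum uncertainty in time is:
Δt_min = ℏ/(2ΔE)
Δt_min = (1.055e-34 J·s) / (2 × 4.302e-18 J)
Δt_min = 1.226e-17 s = 12.257 as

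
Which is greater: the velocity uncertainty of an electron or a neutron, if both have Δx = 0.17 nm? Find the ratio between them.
The electron has the larger minimum velocity uncertainty, by a ratio of 1838.7.

For both particles, Δp_min = ℏ/(2Δx) = 3.102e-25 kg·m/s (same for both).

The velocity uncertainty is Δv = Δp/m:
- electron: Δv = 3.102e-25 / 9.109e-31 = 3.405e+05 m/s = 340.493 km/s
- neutron: Δv = 3.102e-25 / 1.675e-27 = 1.852e+02 m/s = 185.183 m/s

Ratio: 3.405e+05 / 1.852e+02 = 1838.7

The lighter particle has larger velocity uncertainty because Δv ∝ 1/m.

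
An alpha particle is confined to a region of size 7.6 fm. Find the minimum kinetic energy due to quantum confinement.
22.607 keV

Using the uncertainty principle:

1. Position uncertainty: Δx ≈ 7.600e-15 m
2. Minimum momentum uncertainty: Δp = ℏ/(2Δx) = 6.938e-21 kg·m/s
3. Minimum kinetic energy:
   KE = (Δp)²/(2m) = (6.938e-21)²/(2 × 6.645e-27 kg)
   KE = 3.622e-15 J = 22.607 keV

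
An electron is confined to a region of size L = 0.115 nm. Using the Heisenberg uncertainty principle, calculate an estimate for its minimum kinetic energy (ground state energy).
720.223 meV

Using the uncertainty principle to estimate ground state energy:

1. The position uncertainty is approximately the confinement size:
   Δx ≈ L = 1.150e-10 m

2. From ΔxΔp ≥ ℏ/2, the minimum momentum uncertainty is:
   Δp ≈ ℏ/(2L) = 4.585e-25 kg·m/s

3. The kinetic energy is approximately:
   KE ≈ (Δp)²/(2m) = (4.585e-25)²/(2 × 9.109e-31 kg)
   KE ≈ 1.154e-19 J = 720.223 meV

This is an order-of-magnitude estimate of the ground state energy.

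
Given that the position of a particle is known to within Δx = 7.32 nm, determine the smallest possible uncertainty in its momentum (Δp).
7.203 × 10^-27 kg·m/s

Using the Heisenberg uncertainty principle:
ΔxΔp ≥ ℏ/2

The minimum uncertainty in momentum is:
Δp_min = ℏ/(2Δx)
Δp_min = (1.055e-34 J·s) / (2 × 7.320e-09 m)
Δp_min = 7.203e-27 kg·m/s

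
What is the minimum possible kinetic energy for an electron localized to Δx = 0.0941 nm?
1.076 eV

Localizing a particle requires giving it sufficient momentum uncertainty:

1. From uncertainty principle: Δp ≥ ℏ/(2Δx)
   Δp_min = (1.055e-34 J·s) / (2 × 9.410e-11 m)
   Δp_min = 5.603e-25 kg·m/s

2. This momentum uncertainty corresponds to kinetic energy:
   KE ≈ (Δp)²/(2m) = (5.603e-25)²/(2 × 9.109e-31 kg)
   KE = 1.723e-19 J = 1.076 eV

Tighter localization requires more energy.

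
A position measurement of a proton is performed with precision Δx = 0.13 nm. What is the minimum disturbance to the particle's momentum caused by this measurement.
4.056 × 10^-25 kg·m/s

The uncertainty principle implies that measuring position disturbs momentum:
ΔxΔp ≥ ℏ/2

When we measure position with precision Δx, we necessarily introduce a momentum uncertainty:
Δp ≥ ℏ/(2Δx)
Δp_min = (1.055e-34 J·s) / (2 × 1.300e-10 m)
Δp_min = 4.056e-25 kg·m/s

The more precisely we measure position, the greater the momentum disturbance.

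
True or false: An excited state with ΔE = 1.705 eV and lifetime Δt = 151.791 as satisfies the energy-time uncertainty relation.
No, it violates the uncertainty relation.

Calculate the product ΔEΔt:
ΔE = 1.705 eV = 2.732e-19 J
ΔEΔt = (2.732e-19 J) × (1.518e-16 s)
ΔEΔt = 4.146e-35 J·s

Compare to the minimum allowed value ℏ/2:
ℏ/2 = 5.273e-35 J·s

Since ΔEΔt = 4.146e-35 J·s < 5.273e-35 J·s = ℏ/2,
this violates the uncertainty relation.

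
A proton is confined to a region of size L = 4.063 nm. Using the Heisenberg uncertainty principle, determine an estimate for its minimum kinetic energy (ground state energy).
314.239 neV

Using the uncertainty principle to estimate ground state energy:

1. The position uncertainty is approximately the confinement size:
   Δx ≈ L = 4.063e-09 m

2. From ΔxΔp ≥ ℏ/2, the minimum momentum uncertainty is:
   Δp ≈ ℏ/(2L) = 1.298e-26 kg·m/s

3. The kinetic energy is approximately:
   KE ≈ (Δp)²/(2m) = (1.298e-26)²/(2 × 1.673e-27 kg)
   KE ≈ 5.035e-26 J = 314.239 neV

This is an order-of-magnitude estimate of the ground state energy.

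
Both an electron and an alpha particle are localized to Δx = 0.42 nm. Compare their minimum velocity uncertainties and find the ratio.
The electron has the larger minimum velocity uncertainty, by a ratio of 7294.3.

For both particles, Δp_min = ℏ/(2Δx) = 1.255e-25 kg·m/s (same for both).

The velocity uncertainty is Δv = Δp/m:
- electron: Δv = 1.255e-25 / 9.109e-31 = 1.378e+05 m/s = 137.819 km/s
- alpha particle: Δv = 1.255e-25 / 6.645e-27 = 1.889e+01 m/s = 18.894 m/s

Ratio: 1.378e+05 / 1.889e+01 = 7294.3

The lighter particle has larger velocity uncertainty because Δv ∝ 1/m.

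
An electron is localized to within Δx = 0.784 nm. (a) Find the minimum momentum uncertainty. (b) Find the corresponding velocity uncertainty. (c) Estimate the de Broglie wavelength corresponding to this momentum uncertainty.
(a) Δp_min = 6.726 × 10^-26 kg·m/s
(b) Δv_min = 73.831 km/s
(c) λ_dB = 9.852 nm

Step-by-step:

(a) From the uncertainty principle:
Δp_min = ℏ/(2Δx) = (1.055e-34 J·s)/(2 × 7.840e-10 m) = 6.726e-26 kg·m/s

(b) The velocity uncertainty:
Δv = Δp/m = (6.726e-26 kg·m/s)/(9.109e-31 kg) = 7.383e+04 m/s = 73.831 km/s

(c) The de Broglie wavelength for this momentum:
λ = h/p = (6.626e-34 J·s)/(6.726e-26 kg·m/s) = 9.852e-09 m = 9.852 nm

Note: The de Broglie wavelength is comparable to the localization size, as expected from wave-particle duality.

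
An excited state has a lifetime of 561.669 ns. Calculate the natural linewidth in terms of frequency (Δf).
141.680 kHz

Using the energy-time uncertainty principle and E = hf:
ΔEΔt ≥ ℏ/2
hΔf·Δt ≥ ℏ/2

The minimum frequency uncertainty is:
Δf = ℏ/(2hτ) = 1/(4πτ)
Δf = 1/(4π × 5.617e-07 s)
Δf = 1.417e+05 Hz = 141.680 kHz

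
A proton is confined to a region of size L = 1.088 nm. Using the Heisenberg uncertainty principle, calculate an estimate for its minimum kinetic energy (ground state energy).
4.382 μeV

Using the uncertainty principle to estimate ground state energy:

1. The position uncertainty is approximately the confinement size:
   Δx ≈ L = 1.088e-09 m

2. From ΔxΔp ≥ ℏ/2, the minimum momentum uncertainty is:
   Δp ≈ ℏ/(2L) = 4.846e-26 kg·m/s

3. The kinetic energy is approximately:
   KE ≈ (Δp)²/(2m) = (4.846e-26)²/(2 × 1.673e-27 kg)
   KE ≈ 7.021e-25 J = 4.382 μeV

This is an order-of-magnitude estimate of the ground state energy.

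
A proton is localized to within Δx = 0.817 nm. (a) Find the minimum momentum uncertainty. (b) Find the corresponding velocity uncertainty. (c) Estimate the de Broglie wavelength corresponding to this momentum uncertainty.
(a) Δp_min = 6.454 × 10^-26 kg·m/s
(b) Δv_min = 38.586 m/s
(c) λ_dB = 10.267 nm

Step-by-step:

(a) From the uncertainty principle:
Δp_min = ℏ/(2Δx) = (1.055e-34 J·s)/(2 × 8.170e-10 m) = 6.454e-26 kg·m/s

(b) The velocity uncertainty:
Δv = Δp/m = (6.454e-26 kg·m/s)/(1.673e-27 kg) = 3.859e+01 m/s = 38.586 m/s

(c) The de Broglie wavelength for this momentum:
λ = h/p = (6.626e-34 J·s)/(6.454e-26 kg·m/s) = 1.027e-08 m = 10.267 nm

Note: The de Broglie wavelength is comparable to the localization size, as expected from wave-particle duality.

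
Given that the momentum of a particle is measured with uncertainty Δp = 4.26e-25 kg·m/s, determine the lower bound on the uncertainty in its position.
123.776 pm

Using the Heisenberg uncertainty principle:
ΔxΔp ≥ ℏ/2

The minimum uncertainty in position is:
Δx_min = ℏ/(2Δp)
Δx_min = (1.055e-34 J·s) / (2 × 4.260e-25 kg·m/s)
Δx_min = 1.238e-10 m = 123.776 pm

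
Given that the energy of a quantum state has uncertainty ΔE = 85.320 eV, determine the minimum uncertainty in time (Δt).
3.857 as

Using the energy-time uncertainty principle:
ΔEΔt ≥ ℏ/2

The minimum uncertainty in time is:
Δt_min = ℏ/(2ΔE)
Δt_min = (1.055e-34 J·s) / (2 × 1.367e-17 J)
Δt_min = 3.857e-18 s = 3.857 as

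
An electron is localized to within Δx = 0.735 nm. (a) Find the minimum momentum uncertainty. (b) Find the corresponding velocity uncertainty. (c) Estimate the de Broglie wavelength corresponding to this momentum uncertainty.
(a) Δp_min = 7.174 × 10^-26 kg·m/s
(b) Δv_min = 78.753 km/s
(c) λ_dB = 9.236 nm

Step-by-step:

(a) From the uncertainty principle:
Δp_min = ℏ/(2Δx) = (1.055e-34 J·s)/(2 × 7.350e-10 m) = 7.174e-26 kg·m/s

(b) The velocity uncertainty:
Δv = Δp/m = (7.174e-26 kg·m/s)/(9.109e-31 kg) = 7.875e+04 m/s = 78.753 km/s

(c) The de Broglie wavelength for this momentum:
λ = h/p = (6.626e-34 J·s)/(7.174e-26 kg·m/s) = 9.236e-09 m = 9.236 nm

Note: The de Broglie wavelength is comparable to the localization size, as expected from wave-particle duality.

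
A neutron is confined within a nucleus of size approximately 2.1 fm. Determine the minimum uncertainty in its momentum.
2.511 × 10^-20 kg·m/s

Using the Heisenberg uncertainty principle:
ΔxΔp ≥ ℏ/2

With Δx ≈ L = 2.100e-15 m (the confinement size):
Δp_min = ℏ/(2Δx)
Δp_min = (1.055e-34 J·s) / (2 × 2.100e-15 m)
Δp_min = 2.511e-20 kg·m/s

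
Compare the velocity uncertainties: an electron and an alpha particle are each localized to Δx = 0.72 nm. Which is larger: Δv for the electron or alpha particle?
The electron has the larger minimum velocity uncertainty, by a ratio of 7294.3.

For both particles, Δp_min = ℏ/(2Δx) = 7.323e-26 kg·m/s (same for both).

The velocity uncertainty is Δv = Δp/m:
- electron: Δv = 7.323e-26 / 9.109e-31 = 8.039e+04 m/s = 80.394 km/s
- alpha particle: Δv = 7.323e-26 / 6.645e-27 = 1.102e+01 m/s = 11.022 m/s

Ratio: 8.039e+04 / 1.102e+01 = 7294.3

The lighter particle has larger velocity uncertainty because Δv ∝ 1/m.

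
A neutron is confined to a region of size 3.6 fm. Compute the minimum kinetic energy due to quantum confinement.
399.715 keV

Using the uncertainty principle:

1. Position uncertainty: Δx ≈ 3.600e-15 m
2. Minimum momentum uncertainty: Δp = ℏ/(2Δx) = 1.465e-20 kg·m/s
3. Minimum kinetic energy:
   KE = (Δp)²/(2m) = (1.465e-20)²/(2 × 1.675e-27 kg)
   KE = 6.404e-14 J = 399.715 keV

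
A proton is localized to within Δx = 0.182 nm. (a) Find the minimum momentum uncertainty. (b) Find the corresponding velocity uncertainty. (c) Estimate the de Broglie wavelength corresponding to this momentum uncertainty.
(a) Δp_min = 2.897 × 10^-25 kg·m/s
(b) Δv_min = 173.212 m/s
(c) λ_dB = 2.287 nm

Step-by-step:

(a) From the uncertainty principle:
Δp_min = ℏ/(2Δx) = (1.055e-34 J·s)/(2 × 1.820e-10 m) = 2.897e-25 kg·m/s

(b) The velocity uncertainty:
Δv = Δp/m = (2.897e-25 kg·m/s)/(1.673e-27 kg) = 1.732e+02 m/s = 173.212 m/s

(c) The de Broglie wavelength for this momentum:
λ = h/p = (6.626e-34 J·s)/(2.897e-25 kg·m/s) = 2.287e-09 m = 2.287 nm

Note: The de Broglie wavelength is comparable to the localization size, as expected from wave-particle duality.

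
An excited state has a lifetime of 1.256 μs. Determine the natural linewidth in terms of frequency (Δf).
63.358 kHz

Using the energy-time uncertainty principle and E = hf:
ΔEΔt ≥ ℏ/2
hΔf·Δt ≥ ℏ/2

The minimum frequency uncertainty is:
Δf = ℏ/(2hτ) = 1/(4πτ)
Δf = 1/(4π × 1.256e-06 s)
Δf = 6.336e+04 Hz = 63.358 kHz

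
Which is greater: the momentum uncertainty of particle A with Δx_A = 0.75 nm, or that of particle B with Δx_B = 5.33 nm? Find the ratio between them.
Particle A has the larger minimum momentum uncertainty, by a factor of 7.11.

For each particle, the minimum momentum uncertainty is Δp_min = ℏ/(2Δx):

Particle A: Δp_A = ℏ/(2×7.500e-10 m) = 7.030e-26 kg·m/s
Particle B: Δp_B = ℏ/(2×5.330e-09 m) = 9.893e-27 kg·m/s

Ratio: Δp_A/Δp_B = 7.11

Since Δp_min ∝ 1/Δx, the particle with smaller position uncertainty (A) has larger momentum uncertainty.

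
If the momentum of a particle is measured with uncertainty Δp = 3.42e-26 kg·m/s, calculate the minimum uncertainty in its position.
1.542 nm

Using the Heisenberg uncertainty principle:
ΔxΔp ≥ ℏ/2

The minimum uncertainty in position is:
Δx_min = ℏ/(2Δp)
Δx_min = (1.055e-34 J·s) / (2 × 3.420e-26 kg·m/s)
Δx_min = 1.542e-09 m = 1.542 nm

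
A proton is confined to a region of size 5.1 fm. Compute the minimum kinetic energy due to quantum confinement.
199.441 keV

Using the uncertainty principle:

1. Position uncertainty: Δx ≈ 5.100e-15 m
2. Minimum momentum uncertainty: Δp = ℏ/(2Δx) = 1.034e-20 kg·m/s
3. Minimum kinetic energy:
   KE = (Δp)²/(2m) = (1.034e-20)²/(2 × 1.673e-27 kg)
   KE = 3.195e-14 J = 199.441 keV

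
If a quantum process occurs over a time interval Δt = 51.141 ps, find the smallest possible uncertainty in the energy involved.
6.435 μeV

Using the energy-time uncertainty principle:
ΔEΔt ≥ ℏ/2

The minimum uncertainty in energy is:
ΔE_min = ℏ/(2Δt)
ΔE_min = (1.055e-34 J·s) / (2 × 5.114e-11 s)
ΔE_min = 1.031e-24 J = 6.435 μeV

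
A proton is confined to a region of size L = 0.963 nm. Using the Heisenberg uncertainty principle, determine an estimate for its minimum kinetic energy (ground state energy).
5.594 μeV

Using the uncertainty principle to estimate ground state energy:

1. The position uncertainty is approximately the confinement size:
   Δx ≈ L = 9.630e-10 m

2. From ΔxΔp ≥ ℏ/2, the minimum momentum uncertainty is:
   Δp ≈ ℏ/(2L) = 5.475e-26 kg·m/s

3. The kinetic energy is approximately:
   KE ≈ (Δp)²/(2m) = (5.475e-26)²/(2 × 1.673e-27 kg)
   KE ≈ 8.962e-25 J = 5.594 μeV

This is an order-of-magnitude estimate of the ground state energy.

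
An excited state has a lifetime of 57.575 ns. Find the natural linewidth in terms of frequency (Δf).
1.382 MHz

Using the energy-time uncertainty principle and E = hf:
ΔEΔt ≥ ℏ/2
hΔf·Δt ≥ ℏ/2

The minimum frequency uncertainty is:
Δf = ℏ/(2hτ) = 1/(4πτ)
Δf = 1/(4π × 5.758e-08 s)
Δf = 1.382e+06 Hz = 1.382 MHz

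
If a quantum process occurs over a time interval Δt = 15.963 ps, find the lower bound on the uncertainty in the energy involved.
20.617 μeV

Using the energy-time uncertainty principle:
ΔEΔt ≥ ℏ/2

The minimum uncertainty in energy is:
ΔE_min = ℏ/(2Δt)
ΔE_min = (1.055e-34 J·s) / (2 × 1.596e-11 s)
ΔE_min = 3.303e-24 J = 20.617 μeV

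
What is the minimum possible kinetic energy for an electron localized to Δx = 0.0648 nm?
2.268 eV

Localizing a particle requires giving it sufficient momentum uncertainty:

1. From uncertainty principle: Δp ≥ ℏ/(2Δx)
   Δp_min = (1.055e-34 J·s) / (2 × 6.480e-11 m)
   Δp_min = 8.137e-25 kg·m/s

2. This momentum uncertainty corresponds to kinetic energy:
   KE ≈ (Δp)²/(2m) = (8.137e-25)²/(2 × 9.109e-31 kg)
   KE = 3.634e-19 J = 2.268 eV

Tighter localization requires more energy.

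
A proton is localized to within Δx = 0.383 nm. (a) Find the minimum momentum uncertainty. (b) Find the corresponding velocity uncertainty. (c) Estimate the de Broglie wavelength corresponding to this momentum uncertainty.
(a) Δp_min = 1.377 × 10^-25 kg·m/s
(b) Δv_min = 82.309 m/s
(c) λ_dB = 4.813 nm

Step-by-step:

(a) From the uncertainty principle:
Δp_min = ℏ/(2Δx) = (1.055e-34 J·s)/(2 × 3.830e-10 m) = 1.377e-25 kg·m/s

(b) The velocity uncertainty:
Δv = Δp/m = (1.377e-25 kg·m/s)/(1.673e-27 kg) = 8.231e+01 m/s = 82.309 m/s

(c) The de Broglie wavelength for this momentum:
λ = h/p = (6.626e-34 J·s)/(1.377e-25 kg·m/s) = 4.813e-09 m = 4.813 nm

Note: The de Broglie wavelength is comparable to the localization size, as expected from wave-particle duality.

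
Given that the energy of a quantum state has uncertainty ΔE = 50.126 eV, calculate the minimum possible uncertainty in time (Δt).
6.566 as

Using the energy-time uncertainty principle:
ΔEΔt ≥ ℏ/2

The minimum uncertainty in time is:
Δt_min = ℏ/(2ΔE)
Δt_min = (1.055e-34 J·s) / (2 × 8.031e-18 J)
Δt_min = 6.566e-18 s = 6.566 as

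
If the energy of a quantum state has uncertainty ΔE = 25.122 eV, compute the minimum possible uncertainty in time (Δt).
13.100 as

Using the energy-time uncertainty principle:
ΔEΔt ≥ ℏ/2

The minimum uncertainty in time is:
Δt_min = ℏ/(2ΔE)
Δt_min = (1.055e-34 J·s) / (2 × 4.025e-18 J)
Δt_min = 1.310e-17 s = 13.100 as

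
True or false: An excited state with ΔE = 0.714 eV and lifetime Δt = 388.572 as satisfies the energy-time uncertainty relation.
No, it violates the uncertainty relation.

Calculate the product ΔEΔt:
ΔE = 0.714 eV = 1.144e-19 J
ΔEΔt = (1.144e-19 J) × (3.886e-16 s)
ΔEΔt = 4.445e-35 J·s

Compare to the minimum allowed value ℏ/2:
ℏ/2 = 5.273e-35 J·s

Since ΔEΔt = 4.445e-35 J·s < 5.273e-35 J·s = ℏ/2,
this violates the uncertainty relation.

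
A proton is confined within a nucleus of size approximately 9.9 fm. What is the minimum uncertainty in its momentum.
5.326 × 10^-21 kg·m/s

Using the Heisenberg uncertainty principle:
ΔxΔp ≥ ℏ/2

With Δx ≈ L = 9.900e-15 m (the confinement size):
Δp_min = ℏ/(2Δx)
Δp_min = (1.055e-34 J·s) / (2 × 9.900e-15 m)
Δp_min = 5.326e-21 kg·m/s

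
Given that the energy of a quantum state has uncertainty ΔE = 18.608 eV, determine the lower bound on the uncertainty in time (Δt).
17.686 as

Using the energy-time uncertainty principle:
ΔEΔt ≥ ℏ/2

The minimum uncertainty in time is:
Δt_min = ℏ/(2ΔE)
Δt_min = (1.055e-34 J·s) / (2 × 2.981e-18 J)
Δt_min = 1.769e-17 s = 17.686 as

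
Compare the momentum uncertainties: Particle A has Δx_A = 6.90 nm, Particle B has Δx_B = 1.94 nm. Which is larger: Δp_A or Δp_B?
Particle B has the larger minimum momentum uncertainty, by a factor of 3.56.

For each particle, the minimum momentum uncertainty is Δp_min = ℏ/(2Δx):

Particle A: Δp_A = ℏ/(2×6.900e-09 m) = 7.642e-27 kg·m/s
Particle B: Δp_B = ℏ/(2×1.940e-09 m) = 2.718e-26 kg·m/s

Ratio: Δp_B/Δp_A = 3.56

Since Δp_min ∝ 1/Δx, the particle with smaller position uncertainty (B) has larger momentum uncertainty.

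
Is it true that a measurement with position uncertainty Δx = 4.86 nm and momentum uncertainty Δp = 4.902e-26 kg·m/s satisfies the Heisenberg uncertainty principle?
Yes, it satisfies the uncertainty principle.

Calculate the product ΔxΔp:
ΔxΔp = (4.860e-09 m) × (4.902e-26 kg·m/s)
ΔxΔp = 2.382e-34 J·s

Compare to the minimum allowed value ℏ/2:
ℏ/2 = 5.273e-35 J·s

Since ΔxΔp = 2.382e-34 J·s ≥ 5.273e-35 J·s = ℏ/2,
the measurement satisfies the uncertainty principle.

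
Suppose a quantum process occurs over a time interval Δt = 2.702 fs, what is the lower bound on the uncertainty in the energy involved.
121.801 meV

Using the energy-time uncertainty principle:
ΔEΔt ≥ ℏ/2

The minimum uncertainty in energy is:
ΔE_min = ℏ/(2Δt)
ΔE_min = (1.055e-34 J·s) / (2 × 2.702e-15 s)
ΔE_min = 1.951e-20 J = 121.801 meV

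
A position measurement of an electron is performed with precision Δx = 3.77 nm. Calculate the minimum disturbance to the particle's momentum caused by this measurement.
1.399 × 10^-26 kg·m/s

The uncertainty principle implies that measuring position disturbs momentum:
ΔxΔp ≥ ℏ/2

When we measure position with precision Δx, we necessarily introduce a momentum uncertainty:
Δp ≥ ℏ/(2Δx)
Δp_min = (1.055e-34 J·s) / (2 × 3.770e-09 m)
Δp_min = 1.399e-26 kg·m/s

The more precisely we measure position, the greater the momentum disturbance.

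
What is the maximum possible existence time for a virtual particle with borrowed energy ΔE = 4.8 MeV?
68.564 ys

Using the energy-time uncertainty principle:
ΔEΔt ≥ ℏ/2

For a virtual particle borrowing energy ΔE, the maximum lifetime is:
Δt_max = ℏ/(2ΔE)

Converting energy:
ΔE = 4.8 MeV = 7.690e-13 J

Δt_max = (1.055e-34 J·s) / (2 × 7.690e-13 J)
Δt_max = 6.856e-23 s = 68.564 ys

Virtual particles with higher borrowed energy exist for shorter times.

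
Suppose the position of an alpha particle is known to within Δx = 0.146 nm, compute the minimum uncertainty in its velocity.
54.353 m/s

Using the Heisenberg uncertainty principle and Δp = mΔv:
ΔxΔp ≥ ℏ/2
Δx(mΔv) ≥ ℏ/2

The minimum uncertainty in velocity is:
Δv_min = ℏ/(2mΔx)
Δv_min = (1.055e-34 J·s) / (2 × 6.645e-27 kg × 1.460e-10 m)
Δv_min = 5.435e+01 m/s = 54.353 m/s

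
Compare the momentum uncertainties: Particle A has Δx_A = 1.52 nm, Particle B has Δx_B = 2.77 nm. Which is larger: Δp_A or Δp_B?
Particle A has the larger minimum momentum uncertainty, by a factor of 1.82.

For each particle, the minimum momentum uncertainty is Δp_min = ℏ/(2Δx):

Particle A: Δp_A = ℏ/(2×1.520e-09 m) = 3.469e-26 kg·m/s
Particle B: Δp_B = ℏ/(2×2.770e-09 m) = 1.904e-26 kg·m/s

Ratio: Δp_A/Δp_B = 1.82

Since Δp_min ∝ 1/Δx, the particle with smaller position uncertainty (A) has larger momentum uncertainty.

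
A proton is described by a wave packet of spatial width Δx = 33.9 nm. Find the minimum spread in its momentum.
1.555 × 10^-27 kg·m/s

For a wave packet, the spatial width Δx and momentum spread Δp are related by the uncertainty principle:
ΔxΔp ≥ ℏ/2

The minimum momentum spread is:
Δp_min = ℏ/(2Δx)
Δp_min = (1.055e-34 J·s) / (2 × 3.390e-08 m)
Δp_min = 1.555e-27 kg·m/s

A wave packet cannot have both a well-defined position and well-defined momentum.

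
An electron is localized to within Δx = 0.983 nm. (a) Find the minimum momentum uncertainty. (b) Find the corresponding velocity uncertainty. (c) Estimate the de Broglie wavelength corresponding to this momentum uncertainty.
(a) Δp_min = 5.364 × 10^-26 kg·m/s
(b) Δv_min = 58.885 km/s
(c) λ_dB = 12.353 nm

Step-by-step:

(a) From the uncertainty principle:
Δp_min = ℏ/(2Δx) = (1.055e-34 J·s)/(2 × 9.830e-10 m) = 5.364e-26 kg·m/s

(b) The velocity uncertainty:
Δv = Δp/m = (5.364e-26 kg·m/s)/(9.109e-31 kg) = 5.888e+04 m/s = 58.885 km/s

(c) The de Broglie wavelength for this momentum:
λ = h/p = (6.626e-34 J·s)/(5.364e-26 kg·m/s) = 1.235e-08 m = 12.353 nm

Note: The de Broglie wavelength is comparable to the localization size, as expected from wave-particle duality.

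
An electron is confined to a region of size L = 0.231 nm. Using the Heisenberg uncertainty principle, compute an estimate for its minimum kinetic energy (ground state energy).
178.500 meV

Using the uncertainty principle to estimate ground state energy:

1. The position uncertainty is approximately the confinement size:
   Δx ≈ L = 2.310e-10 m

2. From ΔxΔp ≥ ℏ/2, the minimum momentum uncertainty is:
   Δp ≈ ℏ/(2L) = 2.283e-25 kg·m/s

3. The kinetic energy is approximately:
   KE ≈ (Δp)²/(2m) = (2.283e-25)²/(2 × 9.109e-31 kg)
   KE ≈ 2.860e-20 J = 178.500 meV

This is an order-of-magnitude estimate of the ground state energy.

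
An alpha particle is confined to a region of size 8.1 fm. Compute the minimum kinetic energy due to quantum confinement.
19.903 keV

Using the uncertainty principle:

1. Position uncertainty: Δx ≈ 8.100e-15 m
2. Minimum momentum uncertainty: Δp = ℏ/(2Δx) = 6.510e-21 kg·m/s
3. Minimum kinetic energy:
   KE = (Δp)²/(2m) = (6.510e-21)²/(2 × 6.645e-27 kg)
   KE = 3.189e-15 J = 19.903 keV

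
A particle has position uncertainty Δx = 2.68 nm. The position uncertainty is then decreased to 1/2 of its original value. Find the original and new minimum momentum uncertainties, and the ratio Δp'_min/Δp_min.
Original Δp_min = 1.967 × 10^-26 kg·m/s; new Δp'_min = 3.935 × 10^-26 kg·m/s; ratio Δp'_min/Δp_min = 2.

From the uncertainty principle ΔxΔp ≥ ℏ/2, the minimum momentum uncertainty is Δp_min = ℏ/(2Δx).

Original (Δx = 2.68 nm = 2.680e-09 m):
Δp_min = (1.055e-34 J·s)/(2 × 2.680e-09 m) = 1.967e-26 kg·m/s

When Δx → (1/2)Δx:
Δp'_min = ℏ/(2 × (1/2)Δx) = 2 × ℏ/(2Δx) = 2 × Δp_min
Δp'_min = 2 × 1.967e-26 kg·m/s = 3.935e-26 kg·m/s

Since Δp_min ∝ 1/Δx, when Δx is decreased to 1/2 of its original value, Δp_min increases to 2 times its original value.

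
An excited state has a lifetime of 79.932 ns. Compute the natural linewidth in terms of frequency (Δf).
995.565 kHz

Using the energy-time uncertainty principle and E = hf:
ΔEΔt ≥ ℏ/2
hΔf·Δt ≥ ℏ/2

The minimum frequency uncertainty is:
Δf = ℏ/(2hτ) = 1/(4πτ)
Δf = 1/(4π × 7.993e-08 s)
Δf = 9.956e+05 Hz = 995.565 kHz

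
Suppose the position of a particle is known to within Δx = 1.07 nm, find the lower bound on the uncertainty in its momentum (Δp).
4.928 × 10^-26 kg·m/s

Using the Heisenberg uncertainty principle:
ΔxΔp ≥ ℏ/2

The minimum uncertainty in momentum is:
Δp_min = ℏ/(2Δx)
Δp_min = (1.055e-34 J·s) / (2 × 1.070e-09 m)
Δp_min = 4.928e-26 kg·m/s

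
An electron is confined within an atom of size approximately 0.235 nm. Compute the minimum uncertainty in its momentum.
2.244 × 10^-25 kg·m/s

Using the Heisenberg uncertainty principle:
ΔxΔp ≥ ℏ/2

With Δx ≈ L = 2.350e-10 m (the confinement size):
Δp_min = ℏ/(2Δx)
Δp_min = (1.055e-34 J·s) / (2 × 2.350e-10 m)
Δp_min = 2.244e-25 kg·m/s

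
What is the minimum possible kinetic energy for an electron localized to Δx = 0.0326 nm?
8.962 eV

Localizing a particle requires giving it sufficient momentum uncertainty:

1. From uncertainty principle: Δp ≥ ℏ/(2Δx)
   Δp_min = (1.055e-34 J·s) / (2 × 3.260e-11 m)
   Δp_min = 1.617e-24 kg·m/s

2. This momentum uncertainty corresponds to kinetic energy:
   KE ≈ (Δp)²/(2m) = (1.617e-24)²/(2 × 9.109e-31 kg)
   KE = 1.436e-18 J = 8.962 eV

Tighter localization requires more energy.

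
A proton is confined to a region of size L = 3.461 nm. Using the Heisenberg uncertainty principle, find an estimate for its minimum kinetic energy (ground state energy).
433.063 neV

Using the uncertainty principle to estimate ground state energy:

1. The position uncertainty is approximately the confinement size:
   Δx ≈ L = 3.461e-09 m

2. From ΔxΔp ≥ ℏ/2, the minimum momentum uncertainty is:
   Δp ≈ ℏ/(2L) = 1.524e-26 kg·m/s

3. The kinetic energy is approximately:
   KE ≈ (Δp)²/(2m) = (1.524e-26)²/(2 × 1.673e-27 kg)
   KE ≈ 6.938e-26 J = 433.063 neV

This is an order-of-magnitude estimate of the ground state energy.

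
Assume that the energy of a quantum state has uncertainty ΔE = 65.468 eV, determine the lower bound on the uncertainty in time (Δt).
5.027 as

Using the energy-time uncertainty principle:
ΔEΔt ≥ ℏ/2

The minimum uncertainty in time is:
Δt_min = ℏ/(2ΔE)
Δt_min = (1.055e-34 J·s) / (2 × 1.049e-17 J)
Δt_min = 5.027e-18 s = 5.027 as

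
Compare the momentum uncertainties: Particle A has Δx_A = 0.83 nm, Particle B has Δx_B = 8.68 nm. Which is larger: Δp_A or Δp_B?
Particle A has the larger minimum momentum uncertainty, by a factor of 10.46.

For each particle, the minimum momentum uncertainty is Δp_min = ℏ/(2Δx):

Particle A: Δp_A = ℏ/(2×8.300e-10 m) = 6.353e-26 kg·m/s
Particle B: Δp_B = ℏ/(2×8.680e-09 m) = 6.075e-27 kg·m/s

Ratio: Δp_A/Δp_B = 10.46

Since Δp_min ∝ 1/Δx, the particle with smaller position uncertainty (A) has larger momentum uncertainty.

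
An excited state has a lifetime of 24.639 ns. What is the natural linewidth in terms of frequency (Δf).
3.230 MHz

Using the energy-time uncertainty principle and E = hf:
ΔEΔt ≥ ℏ/2
hΔf·Δt ≥ ℏ/2

The minimum frequency uncertainty is:
Δf = ℏ/(2hτ) = 1/(4πτ)
Δf = 1/(4π × 2.464e-08 s)
Δf = 3.230e+06 Hz = 3.230 MHz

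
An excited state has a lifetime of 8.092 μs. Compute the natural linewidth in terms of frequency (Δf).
9.834 kHz

Using the energy-time uncertainty principle and E = hf:
ΔEΔt ≥ ℏ/2
hΔf·Δt ≥ ℏ/2

The minimum frequency uncertainty is:
Δf = ℏ/(2hτ) = 1/(4πτ)
Δf = 1/(4π × 8.092e-06 s)
Δf = 9.834e+03 Hz = 9.834 kHz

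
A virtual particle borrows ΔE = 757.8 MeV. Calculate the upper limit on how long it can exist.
4.343 × 10^-25 s

Using the energy-time uncertainty principle:
ΔEΔt ≥ ℏ/2

For a virtual particle borrowing energy ΔE, the maximum lifetime is:
Δt_max = ℏ/(2ΔE)

Converting energy:
ΔE = 757.8 MeV = 1.214e-10 J

Δt_max = (1.055e-34 J·s) / (2 × 1.214e-10 J)
Δt_max = 4.343e-25 s = 4.343 × 10^-25 s

Virtual particles with higher borrowed energy exist for shorter times.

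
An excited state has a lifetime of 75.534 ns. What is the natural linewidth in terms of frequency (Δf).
1.054 MHz

Using the energy-time uncertainty principle and E = hf:
ΔEΔt ≥ ℏ/2
hΔf·Δt ≥ ℏ/2

The minimum frequency uncertainty is:
Δf = ℏ/(2hτ) = 1/(4πτ)
Δf = 1/(4π × 7.553e-08 s)
Δf = 1.054e+06 Hz = 1.054 MHz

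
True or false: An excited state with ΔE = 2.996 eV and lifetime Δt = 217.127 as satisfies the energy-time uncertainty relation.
Yes, it satisfies the uncertainty relation.

Calculate the product ΔEΔt:
ΔE = 2.996 eV = 4.800e-19 J
ΔEΔt = (4.800e-19 J) × (2.171e-16 s)
ΔEΔt = 1.042e-34 J·s

Compare to the minimum allowed value ℏ/2:
ℏ/2 = 5.273e-35 J·s

Since ΔEΔt = 1.042e-34 J·s ≥ 5.273e-35 J·s = ℏ/2,
this satisfies the uncertainty relation.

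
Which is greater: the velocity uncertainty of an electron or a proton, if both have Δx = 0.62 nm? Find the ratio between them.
The electron has the larger minimum velocity uncertainty, by a ratio of 1836.2.

For both particles, Δp_min = ℏ/(2Δx) = 8.505e-26 kg·m/s (same for both).

The velocity uncertainty is Δv = Δp/m:
- electron: Δv = 8.505e-26 / 9.109e-31 = 9.336e+04 m/s = 93.361 km/s
- proton: Δv = 8.505e-26 / 1.673e-27 = 5.085e+01 m/s = 50.846 m/s

Ratio: 9.336e+04 / 5.085e+01 = 1836.2

The lighter particle has larger velocity uncertainty because Δv ∝ 1/m.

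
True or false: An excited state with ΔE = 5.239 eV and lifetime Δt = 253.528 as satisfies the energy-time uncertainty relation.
Yes, it satisfies the uncertainty relation.

Calculate the product ΔEΔt:
ΔE = 5.239 eV = 8.394e-19 J
ΔEΔt = (8.394e-19 J) × (2.535e-16 s)
ΔEΔt = 2.128e-34 J·s

Compare to the minimum allowed value ℏ/2:
ℏ/2 = 5.273e-35 J·s

Since ΔEΔt = 2.128e-34 J·s ≥ 5.273e-35 J·s = ℏ/2,
this satisfies the uncertainty relation.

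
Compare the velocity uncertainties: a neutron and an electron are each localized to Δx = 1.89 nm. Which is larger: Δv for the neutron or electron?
The electron has the larger minimum velocity uncertainty, by a ratio of 1838.7.

For both particles, Δp_min = ℏ/(2Δx) = 2.790e-26 kg·m/s (same for both).

The velocity uncertainty is Δv = Δp/m:
- neutron: Δv = 2.790e-26 / 1.675e-27 = 1.666e+01 m/s = 16.657 m/s
- electron: Δv = 2.790e-26 / 9.109e-31 = 3.063e+04 m/s = 30.626 km/s

Ratio: 3.063e+04 / 1.666e+01 = 1838.7

The lighter particle has larger velocity uncertainty because Δv ∝ 1/m.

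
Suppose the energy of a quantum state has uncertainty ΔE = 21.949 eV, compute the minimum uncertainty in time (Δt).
14.994 as

Using the energy-time uncertainty principle:
ΔEΔt ≥ ℏ/2

The minimum uncertainty in time is:
Δt_min = ℏ/(2ΔE)
Δt_min = (1.055e-34 J·s) / (2 × 3.517e-18 J)
Δt_min = 1.499e-17 s = 14.994 as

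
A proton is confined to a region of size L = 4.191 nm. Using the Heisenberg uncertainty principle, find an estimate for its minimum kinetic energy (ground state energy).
295.338 neV

Using the uncertainty principle to estimate ground state energy:

1. The position uncertainty is approximately the confinement size:
   Δx ≈ L = 4.191e-09 m

2. From ΔxΔp ≥ ℏ/2, the minimum momentum uncertainty is:
   Δp ≈ ℏ/(2L) = 1.258e-26 kg·m/s

3. The kinetic energy is approximately:
   KE ≈ (Δp)²/(2m) = (1.258e-26)²/(2 × 1.673e-27 kg)
   KE ≈ 4.732e-26 J = 295.338 neV

This is an order-of-magnitude estimate of the ground state energy.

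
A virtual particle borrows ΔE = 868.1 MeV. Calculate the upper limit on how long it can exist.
3.791 × 10^-25 s

Using the energy-time uncertainty principle:
ΔEΔt ≥ ℏ/2

For a virtual particle borrowing energy ΔE, the maximum lifetime is:
Δt_max = ℏ/(2ΔE)

Converting energy:
ΔE = 868.1 MeV = 1.391e-10 J

Δt_max = (1.055e-34 J·s) / (2 × 1.391e-10 J)
Δt_max = 3.791e-25 s = 3.791 × 10^-25 s

Virtual particles with higher borrowed energy exist for shorter times.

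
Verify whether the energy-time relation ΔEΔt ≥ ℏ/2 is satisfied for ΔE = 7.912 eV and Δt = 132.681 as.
Yes, it satisfies the uncertainty relation.

Calculate the product ΔEΔt:
ΔE = 7.912 eV = 1.268e-18 J
ΔEΔt = (1.268e-18 J) × (1.327e-16 s)
ΔEΔt = 1.682e-34 J·s

Compare to the minimum allowed value ℏ/2:
ℏ/2 = 5.273e-35 J·s

Since ΔEΔt = 1.682e-34 J·s ≥ 5.273e-35 J·s = ℏ/2,
this satisfies the uncertainty relation.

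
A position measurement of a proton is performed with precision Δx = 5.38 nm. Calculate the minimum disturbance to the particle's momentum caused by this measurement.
9.801 × 10^-27 kg·m/s

The uncertainty principle implies that measuring position disturbs momentum:
ΔxΔp ≥ ℏ/2

When we measure position with precision Δx, we necessarily introduce a momentum uncertainty:
Δp ≥ ℏ/(2Δx)
Δp_min = (1.055e-34 J·s) / (2 × 5.380e-09 m)
Δp_min = 9.801e-27 kg·m/s

The more precisely we measure position, the greater the momentum disturbance.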